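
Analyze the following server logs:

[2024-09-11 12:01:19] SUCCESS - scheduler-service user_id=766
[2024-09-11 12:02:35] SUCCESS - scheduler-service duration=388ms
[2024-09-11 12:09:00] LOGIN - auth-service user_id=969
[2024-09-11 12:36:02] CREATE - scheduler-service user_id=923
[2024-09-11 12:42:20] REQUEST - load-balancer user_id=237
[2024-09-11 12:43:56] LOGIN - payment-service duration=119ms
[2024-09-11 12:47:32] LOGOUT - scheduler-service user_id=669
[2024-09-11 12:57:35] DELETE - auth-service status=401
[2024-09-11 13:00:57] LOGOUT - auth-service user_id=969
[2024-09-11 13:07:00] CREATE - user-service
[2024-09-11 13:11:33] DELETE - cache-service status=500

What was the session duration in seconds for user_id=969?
3117

To calculate session duration:

1. Find LOGIN event for user_id=969: 2024-09-11 12:09:00
2. Find LOGOUT event for user_id=969: 2024-09-11 13:00:57
3. Session duration: 2024-09-11 13:00:57 - 2024-09-11 12:09:00 = 3117 seconds (51 minutes)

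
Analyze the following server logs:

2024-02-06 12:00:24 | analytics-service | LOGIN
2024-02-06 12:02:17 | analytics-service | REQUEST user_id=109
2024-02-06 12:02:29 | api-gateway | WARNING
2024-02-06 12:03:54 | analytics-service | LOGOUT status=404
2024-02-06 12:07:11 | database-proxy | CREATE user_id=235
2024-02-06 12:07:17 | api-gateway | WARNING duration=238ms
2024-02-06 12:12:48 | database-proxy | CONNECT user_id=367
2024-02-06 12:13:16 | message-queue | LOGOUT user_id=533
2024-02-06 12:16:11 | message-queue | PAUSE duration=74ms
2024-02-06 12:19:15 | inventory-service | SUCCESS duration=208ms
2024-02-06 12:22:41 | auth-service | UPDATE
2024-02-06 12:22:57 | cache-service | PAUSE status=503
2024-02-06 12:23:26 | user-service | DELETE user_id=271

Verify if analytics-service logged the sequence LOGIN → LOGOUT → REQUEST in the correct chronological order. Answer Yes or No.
No

To verify sequence order:

1. Find all events in sequence LOGIN → LOGOUT → REQUEST for analytics-service
2. Extract their timestamps
3. Check if timestamps are in ascending order
4. Result: No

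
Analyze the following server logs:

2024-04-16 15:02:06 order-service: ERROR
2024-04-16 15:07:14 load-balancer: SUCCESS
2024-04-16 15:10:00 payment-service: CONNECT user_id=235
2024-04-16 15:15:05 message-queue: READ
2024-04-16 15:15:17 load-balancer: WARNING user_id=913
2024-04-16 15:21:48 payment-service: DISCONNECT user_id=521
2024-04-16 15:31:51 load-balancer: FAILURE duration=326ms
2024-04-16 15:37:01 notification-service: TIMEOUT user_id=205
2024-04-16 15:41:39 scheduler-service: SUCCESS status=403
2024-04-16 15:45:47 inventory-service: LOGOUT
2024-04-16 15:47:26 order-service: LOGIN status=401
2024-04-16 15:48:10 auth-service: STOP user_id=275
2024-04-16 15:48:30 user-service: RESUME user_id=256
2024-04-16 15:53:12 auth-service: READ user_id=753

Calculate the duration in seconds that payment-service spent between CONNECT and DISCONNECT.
708

To calculate state duration:

1. Find CONNECT event for payment-service: 2024-04-16 15:10:00
2. Find DISCONNECT event for payment-service: 2024-04-16 15:21:48
3. Calculate duration: 2024-04-16 15:21:48 - 2024-04-16 15:10:00 = 708 seconds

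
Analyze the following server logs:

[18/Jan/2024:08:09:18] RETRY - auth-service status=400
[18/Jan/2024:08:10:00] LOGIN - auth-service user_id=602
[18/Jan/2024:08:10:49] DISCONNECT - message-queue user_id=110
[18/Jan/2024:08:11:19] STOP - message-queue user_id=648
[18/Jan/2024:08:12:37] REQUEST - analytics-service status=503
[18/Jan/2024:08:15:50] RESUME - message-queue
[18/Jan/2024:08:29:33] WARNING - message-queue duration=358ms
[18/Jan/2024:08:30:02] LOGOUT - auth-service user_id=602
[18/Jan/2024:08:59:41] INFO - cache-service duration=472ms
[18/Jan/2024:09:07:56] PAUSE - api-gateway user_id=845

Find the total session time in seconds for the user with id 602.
1202

To calculate session duration:

1. Find LOGIN event for user_id=602: 18/Jan/2024:08:10:00
2. Find LOGOUT event for user_id=602: 18/Jan/2024:08:30:02
3. Session duration: 18/Jan/2024:08:30:02 - 18/Jan/2024:08:10:00 = 1202 seconds (20 minutes)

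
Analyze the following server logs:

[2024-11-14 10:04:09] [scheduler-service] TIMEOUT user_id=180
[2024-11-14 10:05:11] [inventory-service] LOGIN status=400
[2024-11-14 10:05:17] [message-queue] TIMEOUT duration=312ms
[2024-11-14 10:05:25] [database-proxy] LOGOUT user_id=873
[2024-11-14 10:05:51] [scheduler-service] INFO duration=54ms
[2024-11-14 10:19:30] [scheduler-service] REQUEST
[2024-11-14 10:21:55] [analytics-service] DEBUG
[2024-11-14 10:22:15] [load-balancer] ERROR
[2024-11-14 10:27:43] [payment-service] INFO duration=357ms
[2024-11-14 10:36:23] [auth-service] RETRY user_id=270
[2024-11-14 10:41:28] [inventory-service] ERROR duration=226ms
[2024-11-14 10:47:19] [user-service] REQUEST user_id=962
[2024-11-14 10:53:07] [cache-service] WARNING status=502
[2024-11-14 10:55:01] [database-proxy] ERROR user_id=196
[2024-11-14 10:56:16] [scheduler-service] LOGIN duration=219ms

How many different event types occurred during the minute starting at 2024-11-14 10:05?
4

To count unique event types:

1. Filter events in the minute starting at 2024-11-14 10:05
2. Extract event types from matching entries
3. Count unique types: 4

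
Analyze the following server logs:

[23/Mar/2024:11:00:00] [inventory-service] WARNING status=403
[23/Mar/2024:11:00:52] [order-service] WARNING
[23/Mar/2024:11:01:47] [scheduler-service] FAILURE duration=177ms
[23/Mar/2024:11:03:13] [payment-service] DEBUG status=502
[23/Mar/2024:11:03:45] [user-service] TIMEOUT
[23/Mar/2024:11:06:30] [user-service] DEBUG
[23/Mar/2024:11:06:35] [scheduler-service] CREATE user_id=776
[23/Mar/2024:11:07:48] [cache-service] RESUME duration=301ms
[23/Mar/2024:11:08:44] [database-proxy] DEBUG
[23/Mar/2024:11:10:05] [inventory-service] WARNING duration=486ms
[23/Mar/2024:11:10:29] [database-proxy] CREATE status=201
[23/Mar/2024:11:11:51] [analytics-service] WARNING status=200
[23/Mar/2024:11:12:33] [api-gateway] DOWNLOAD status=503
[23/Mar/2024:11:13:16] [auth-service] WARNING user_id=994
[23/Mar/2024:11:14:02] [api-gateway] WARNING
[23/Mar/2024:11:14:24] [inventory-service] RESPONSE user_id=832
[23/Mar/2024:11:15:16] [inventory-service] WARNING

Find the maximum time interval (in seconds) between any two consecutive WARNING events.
553

To find the longest gap:

1. Extract all WARNING events in chronological order
2. Calculate time differences between consecutive events
3. Find the maximum difference
4. Longest gap: 553 seconds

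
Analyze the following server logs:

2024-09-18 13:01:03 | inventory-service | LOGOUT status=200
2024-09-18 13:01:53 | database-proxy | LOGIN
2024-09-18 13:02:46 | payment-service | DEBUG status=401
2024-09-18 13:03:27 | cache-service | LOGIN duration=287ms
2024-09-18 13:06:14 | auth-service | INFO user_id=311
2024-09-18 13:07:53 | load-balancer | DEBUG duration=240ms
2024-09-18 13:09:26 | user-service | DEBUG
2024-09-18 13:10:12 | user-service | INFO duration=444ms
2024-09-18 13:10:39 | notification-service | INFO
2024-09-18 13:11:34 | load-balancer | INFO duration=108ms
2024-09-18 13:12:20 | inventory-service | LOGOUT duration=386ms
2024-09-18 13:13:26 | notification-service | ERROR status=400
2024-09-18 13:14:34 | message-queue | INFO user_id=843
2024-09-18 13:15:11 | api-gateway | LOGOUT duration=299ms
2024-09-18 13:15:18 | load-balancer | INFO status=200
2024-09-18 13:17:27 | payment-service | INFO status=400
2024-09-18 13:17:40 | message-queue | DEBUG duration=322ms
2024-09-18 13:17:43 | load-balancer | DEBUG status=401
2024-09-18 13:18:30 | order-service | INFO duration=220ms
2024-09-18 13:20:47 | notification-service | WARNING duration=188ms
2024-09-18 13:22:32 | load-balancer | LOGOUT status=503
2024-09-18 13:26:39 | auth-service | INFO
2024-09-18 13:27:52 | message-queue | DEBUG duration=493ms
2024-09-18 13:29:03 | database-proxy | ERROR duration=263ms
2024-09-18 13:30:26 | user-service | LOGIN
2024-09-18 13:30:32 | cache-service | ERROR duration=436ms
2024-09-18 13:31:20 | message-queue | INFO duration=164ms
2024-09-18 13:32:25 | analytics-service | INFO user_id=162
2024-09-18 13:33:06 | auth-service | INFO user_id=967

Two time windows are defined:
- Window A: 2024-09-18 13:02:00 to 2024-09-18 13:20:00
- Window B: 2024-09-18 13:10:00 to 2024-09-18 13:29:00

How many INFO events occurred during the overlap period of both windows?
7

To find overlap events:

1. Window A: 2024-09-18 13:02:00 to 2024-09-18 13:20:00
2. Window B: 2024-09-18 13:10:00 to 2024-09-18 13:29:00
3. Overlap period: 2024-09-18 13:10:00 to 2024-09-18 13:20:00
4. Count INFO events in overlap: 7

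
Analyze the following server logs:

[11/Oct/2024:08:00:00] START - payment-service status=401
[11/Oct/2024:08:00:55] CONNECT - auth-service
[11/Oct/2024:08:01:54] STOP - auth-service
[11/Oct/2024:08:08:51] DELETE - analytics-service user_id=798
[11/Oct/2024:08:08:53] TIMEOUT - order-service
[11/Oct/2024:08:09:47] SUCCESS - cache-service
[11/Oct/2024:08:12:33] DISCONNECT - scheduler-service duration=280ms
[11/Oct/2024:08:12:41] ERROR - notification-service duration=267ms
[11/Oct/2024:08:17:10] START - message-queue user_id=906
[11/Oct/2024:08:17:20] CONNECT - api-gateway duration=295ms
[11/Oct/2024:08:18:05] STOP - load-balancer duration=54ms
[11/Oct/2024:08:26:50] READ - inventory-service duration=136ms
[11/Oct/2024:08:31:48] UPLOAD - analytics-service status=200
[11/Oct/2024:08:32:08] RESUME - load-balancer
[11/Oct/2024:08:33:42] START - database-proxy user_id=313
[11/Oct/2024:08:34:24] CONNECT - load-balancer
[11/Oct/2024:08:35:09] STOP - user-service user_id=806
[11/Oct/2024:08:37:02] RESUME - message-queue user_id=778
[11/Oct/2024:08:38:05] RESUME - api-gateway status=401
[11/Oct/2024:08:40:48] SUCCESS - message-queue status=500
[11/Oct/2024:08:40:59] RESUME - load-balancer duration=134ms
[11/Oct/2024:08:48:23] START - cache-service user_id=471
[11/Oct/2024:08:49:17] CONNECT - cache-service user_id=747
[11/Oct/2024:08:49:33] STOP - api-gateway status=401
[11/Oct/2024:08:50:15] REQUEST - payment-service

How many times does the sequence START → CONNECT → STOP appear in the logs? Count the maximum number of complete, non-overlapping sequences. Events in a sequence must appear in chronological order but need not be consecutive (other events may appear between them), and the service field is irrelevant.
4

To count sequences:

1. Look for pattern: START → CONNECT → STOP
2. Greedily scan the log in chronological order, matching each sequence element in turn (ignoring service)
3. Each time the full pattern completes, increment the count and restart matching from the next event
4. Complete non-overlapping sequences found: 4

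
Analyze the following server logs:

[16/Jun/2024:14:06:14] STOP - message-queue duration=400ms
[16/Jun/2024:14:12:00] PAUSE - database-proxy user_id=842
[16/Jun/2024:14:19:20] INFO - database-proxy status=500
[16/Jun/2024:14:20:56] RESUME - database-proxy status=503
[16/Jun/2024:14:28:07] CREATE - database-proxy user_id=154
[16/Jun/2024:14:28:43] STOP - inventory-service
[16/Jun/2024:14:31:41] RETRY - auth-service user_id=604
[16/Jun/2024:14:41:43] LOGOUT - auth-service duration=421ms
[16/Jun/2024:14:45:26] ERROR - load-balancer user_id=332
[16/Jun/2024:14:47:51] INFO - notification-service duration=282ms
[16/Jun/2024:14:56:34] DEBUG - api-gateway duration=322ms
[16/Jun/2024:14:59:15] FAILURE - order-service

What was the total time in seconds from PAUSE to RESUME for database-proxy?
536

To calculate state duration:

1. Find PAUSE event for database-proxy: 16/Jun/2024:14:12:00
2. Find RESUME event for database-proxy: 16/Jun/2024:14:20:56
3. Calculate duration: 16/Jun/2024:14:20:56 - 16/Jun/2024:14:12:00 = 536 seconds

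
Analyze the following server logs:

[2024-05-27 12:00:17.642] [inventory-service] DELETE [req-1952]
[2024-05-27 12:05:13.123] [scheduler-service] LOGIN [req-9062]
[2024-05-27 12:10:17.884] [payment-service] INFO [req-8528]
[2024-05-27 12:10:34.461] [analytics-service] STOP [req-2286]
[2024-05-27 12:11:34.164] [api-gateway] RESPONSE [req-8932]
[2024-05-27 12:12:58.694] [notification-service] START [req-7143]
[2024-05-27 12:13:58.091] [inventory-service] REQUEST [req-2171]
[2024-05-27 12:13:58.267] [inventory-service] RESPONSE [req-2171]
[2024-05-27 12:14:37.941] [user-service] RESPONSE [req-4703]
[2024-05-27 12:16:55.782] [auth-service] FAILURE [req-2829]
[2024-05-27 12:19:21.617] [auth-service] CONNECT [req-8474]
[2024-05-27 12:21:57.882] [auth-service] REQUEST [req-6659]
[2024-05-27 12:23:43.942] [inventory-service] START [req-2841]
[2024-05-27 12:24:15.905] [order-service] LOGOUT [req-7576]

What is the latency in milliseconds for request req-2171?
176

To calculate latency:

1. Find REQUEST with id req-2171: 2024-05-27 12:13:58.091
2. Find RESPONSE with id req-2171: 2024-05-27 12:13:58.267
3. Latency: 2024-05-27 12:13:58.267 - 2024-05-27 12:13:58.091 = 176ms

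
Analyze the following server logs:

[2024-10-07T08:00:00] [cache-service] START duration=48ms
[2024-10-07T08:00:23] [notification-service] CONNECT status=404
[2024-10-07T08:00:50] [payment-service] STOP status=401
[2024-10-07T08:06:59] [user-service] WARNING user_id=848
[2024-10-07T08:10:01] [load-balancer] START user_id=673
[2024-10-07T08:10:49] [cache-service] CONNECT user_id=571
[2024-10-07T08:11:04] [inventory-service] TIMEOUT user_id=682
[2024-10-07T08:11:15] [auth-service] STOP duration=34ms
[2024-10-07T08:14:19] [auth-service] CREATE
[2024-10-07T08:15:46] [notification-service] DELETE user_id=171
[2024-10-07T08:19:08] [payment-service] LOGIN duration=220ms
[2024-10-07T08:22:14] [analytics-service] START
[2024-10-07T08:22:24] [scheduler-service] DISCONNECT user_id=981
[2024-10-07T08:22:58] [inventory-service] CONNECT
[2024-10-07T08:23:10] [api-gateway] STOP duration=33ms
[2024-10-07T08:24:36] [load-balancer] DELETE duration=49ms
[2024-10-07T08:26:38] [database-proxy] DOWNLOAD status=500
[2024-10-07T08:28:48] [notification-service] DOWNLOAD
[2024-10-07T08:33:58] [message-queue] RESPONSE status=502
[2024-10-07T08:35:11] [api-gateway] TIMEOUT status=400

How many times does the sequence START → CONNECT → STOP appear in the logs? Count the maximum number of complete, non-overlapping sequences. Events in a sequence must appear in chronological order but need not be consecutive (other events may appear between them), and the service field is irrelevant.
3

To count sequences:

1. Look for pattern: START → CONNECT → STOP
2. Greedily scan the log in chronological order, matching each sequence element in turn (ignoring service)
3. Each time the full pattern completes, increment the count and restart matching from the next event
4. Complete non-overlapping sequences found: 3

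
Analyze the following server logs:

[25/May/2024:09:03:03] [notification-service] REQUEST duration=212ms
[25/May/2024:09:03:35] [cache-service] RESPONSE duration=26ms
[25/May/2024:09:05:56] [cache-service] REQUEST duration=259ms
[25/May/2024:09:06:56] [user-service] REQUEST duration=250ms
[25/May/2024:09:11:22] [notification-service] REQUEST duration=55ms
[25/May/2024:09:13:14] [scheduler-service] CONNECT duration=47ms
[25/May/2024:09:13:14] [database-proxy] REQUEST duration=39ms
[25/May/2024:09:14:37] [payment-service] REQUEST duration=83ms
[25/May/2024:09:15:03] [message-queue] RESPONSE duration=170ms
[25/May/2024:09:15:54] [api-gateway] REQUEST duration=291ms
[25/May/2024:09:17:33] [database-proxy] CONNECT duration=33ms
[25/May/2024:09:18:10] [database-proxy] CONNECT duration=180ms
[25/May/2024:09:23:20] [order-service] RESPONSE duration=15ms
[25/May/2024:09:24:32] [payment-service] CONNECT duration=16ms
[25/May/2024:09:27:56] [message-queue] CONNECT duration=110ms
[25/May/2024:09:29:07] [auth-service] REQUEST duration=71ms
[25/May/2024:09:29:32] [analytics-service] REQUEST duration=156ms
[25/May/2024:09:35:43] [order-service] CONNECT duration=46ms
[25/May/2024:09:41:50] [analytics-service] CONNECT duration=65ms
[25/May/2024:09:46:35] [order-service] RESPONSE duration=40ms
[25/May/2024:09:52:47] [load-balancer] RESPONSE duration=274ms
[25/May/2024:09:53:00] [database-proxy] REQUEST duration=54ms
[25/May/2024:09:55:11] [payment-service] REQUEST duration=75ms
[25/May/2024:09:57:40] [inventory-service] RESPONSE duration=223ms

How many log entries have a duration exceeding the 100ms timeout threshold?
10

To count timeouts:

1. Threshold: 100ms
2. Extract duration from each log entry
3. Count entries where duration > 100
4. Timeout count: 10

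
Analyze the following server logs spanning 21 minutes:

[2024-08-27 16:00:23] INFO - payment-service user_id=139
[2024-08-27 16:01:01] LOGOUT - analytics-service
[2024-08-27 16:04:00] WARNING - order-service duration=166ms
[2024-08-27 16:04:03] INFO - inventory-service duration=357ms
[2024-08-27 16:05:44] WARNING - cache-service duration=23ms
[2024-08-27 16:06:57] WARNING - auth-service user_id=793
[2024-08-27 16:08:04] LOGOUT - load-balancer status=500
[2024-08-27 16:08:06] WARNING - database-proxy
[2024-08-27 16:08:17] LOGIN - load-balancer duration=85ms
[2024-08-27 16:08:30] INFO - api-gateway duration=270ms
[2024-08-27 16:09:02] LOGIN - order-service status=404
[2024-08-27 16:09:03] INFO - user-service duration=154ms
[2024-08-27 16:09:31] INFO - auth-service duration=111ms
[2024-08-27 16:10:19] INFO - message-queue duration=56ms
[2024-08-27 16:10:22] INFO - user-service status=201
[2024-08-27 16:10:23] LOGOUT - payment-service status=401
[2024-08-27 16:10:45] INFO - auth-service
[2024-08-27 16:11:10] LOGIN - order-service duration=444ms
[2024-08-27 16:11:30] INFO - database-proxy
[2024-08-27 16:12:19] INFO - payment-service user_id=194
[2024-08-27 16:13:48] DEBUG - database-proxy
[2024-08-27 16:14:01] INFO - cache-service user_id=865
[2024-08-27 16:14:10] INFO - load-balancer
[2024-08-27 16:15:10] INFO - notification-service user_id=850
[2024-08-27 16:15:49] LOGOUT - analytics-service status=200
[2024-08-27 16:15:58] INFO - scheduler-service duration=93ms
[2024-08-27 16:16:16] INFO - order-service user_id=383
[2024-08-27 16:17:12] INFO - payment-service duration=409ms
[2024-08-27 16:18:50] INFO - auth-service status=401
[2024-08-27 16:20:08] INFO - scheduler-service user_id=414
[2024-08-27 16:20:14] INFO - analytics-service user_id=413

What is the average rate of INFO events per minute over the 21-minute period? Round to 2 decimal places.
0.9

To calculate the rate:

1. Count total INFO events: 19
2. Total time period: 21 minutes
3. Rate = 19 / 21 = 0.9 events per minute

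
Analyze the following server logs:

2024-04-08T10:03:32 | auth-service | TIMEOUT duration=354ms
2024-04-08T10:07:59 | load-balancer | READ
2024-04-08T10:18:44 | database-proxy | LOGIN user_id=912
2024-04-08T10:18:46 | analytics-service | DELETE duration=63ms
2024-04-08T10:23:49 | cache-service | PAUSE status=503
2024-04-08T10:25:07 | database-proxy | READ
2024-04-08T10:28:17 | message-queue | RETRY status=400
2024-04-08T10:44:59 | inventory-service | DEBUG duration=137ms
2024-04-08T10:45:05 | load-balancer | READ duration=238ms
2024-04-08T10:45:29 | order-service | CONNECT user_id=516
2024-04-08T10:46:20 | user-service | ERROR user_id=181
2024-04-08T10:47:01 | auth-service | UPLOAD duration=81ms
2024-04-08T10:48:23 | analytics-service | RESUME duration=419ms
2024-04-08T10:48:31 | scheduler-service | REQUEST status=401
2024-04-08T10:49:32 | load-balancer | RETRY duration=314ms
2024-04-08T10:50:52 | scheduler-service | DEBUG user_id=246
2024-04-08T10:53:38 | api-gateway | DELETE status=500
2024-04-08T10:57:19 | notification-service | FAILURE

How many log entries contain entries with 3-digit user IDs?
4

To find matching entries:

1. Pattern to match: entries with 3-digit user IDs
2. Scan each log entry for the pattern
3. Count matches: 4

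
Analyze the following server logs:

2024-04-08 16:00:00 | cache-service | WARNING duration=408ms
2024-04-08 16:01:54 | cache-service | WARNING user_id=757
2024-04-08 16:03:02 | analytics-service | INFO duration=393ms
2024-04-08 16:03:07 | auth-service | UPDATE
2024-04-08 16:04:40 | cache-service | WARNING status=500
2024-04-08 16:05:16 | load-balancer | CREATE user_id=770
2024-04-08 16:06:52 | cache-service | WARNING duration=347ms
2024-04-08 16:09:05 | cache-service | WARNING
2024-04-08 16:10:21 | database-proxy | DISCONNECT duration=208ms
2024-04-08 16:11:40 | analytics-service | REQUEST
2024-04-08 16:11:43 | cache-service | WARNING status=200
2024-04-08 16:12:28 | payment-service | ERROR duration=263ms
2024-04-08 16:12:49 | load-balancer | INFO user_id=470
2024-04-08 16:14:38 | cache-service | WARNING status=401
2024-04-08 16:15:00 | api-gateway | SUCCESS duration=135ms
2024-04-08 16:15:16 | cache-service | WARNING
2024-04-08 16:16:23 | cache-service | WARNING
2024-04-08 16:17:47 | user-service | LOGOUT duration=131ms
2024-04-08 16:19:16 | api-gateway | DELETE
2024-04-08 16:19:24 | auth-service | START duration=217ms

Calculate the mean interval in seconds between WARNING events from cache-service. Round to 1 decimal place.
122.9

To calculate average interval:

1. Find all WARNING events for cache-service in order
2. Calculate time gaps between consecutive events
3. Compute mean of gaps: 983 / 8 = 122.9 seconds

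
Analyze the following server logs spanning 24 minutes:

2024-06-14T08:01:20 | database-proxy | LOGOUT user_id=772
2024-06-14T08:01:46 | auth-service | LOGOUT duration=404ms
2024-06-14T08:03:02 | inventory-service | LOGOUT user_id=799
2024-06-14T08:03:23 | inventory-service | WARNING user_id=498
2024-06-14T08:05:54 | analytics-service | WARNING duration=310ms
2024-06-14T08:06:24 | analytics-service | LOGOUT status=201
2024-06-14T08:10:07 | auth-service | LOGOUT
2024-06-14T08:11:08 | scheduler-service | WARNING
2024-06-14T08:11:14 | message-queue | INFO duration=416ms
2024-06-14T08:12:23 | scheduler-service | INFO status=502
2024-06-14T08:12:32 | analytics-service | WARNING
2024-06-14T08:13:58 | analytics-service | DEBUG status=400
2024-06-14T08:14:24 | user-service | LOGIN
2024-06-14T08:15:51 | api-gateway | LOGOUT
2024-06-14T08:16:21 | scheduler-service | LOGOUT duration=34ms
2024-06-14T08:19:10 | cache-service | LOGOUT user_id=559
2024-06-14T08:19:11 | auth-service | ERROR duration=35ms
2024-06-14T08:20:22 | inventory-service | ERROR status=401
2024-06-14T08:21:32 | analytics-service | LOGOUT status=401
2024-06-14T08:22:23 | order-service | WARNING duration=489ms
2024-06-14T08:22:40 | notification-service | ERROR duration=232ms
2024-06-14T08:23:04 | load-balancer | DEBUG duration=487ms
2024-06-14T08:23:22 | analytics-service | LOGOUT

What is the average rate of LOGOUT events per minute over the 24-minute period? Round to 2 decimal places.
0.42

To calculate the rate:

1. Count total LOGOUT events: 10
2. Total time period: 24 minutes
3. Rate = 10 / 24 = 0.42 events per minute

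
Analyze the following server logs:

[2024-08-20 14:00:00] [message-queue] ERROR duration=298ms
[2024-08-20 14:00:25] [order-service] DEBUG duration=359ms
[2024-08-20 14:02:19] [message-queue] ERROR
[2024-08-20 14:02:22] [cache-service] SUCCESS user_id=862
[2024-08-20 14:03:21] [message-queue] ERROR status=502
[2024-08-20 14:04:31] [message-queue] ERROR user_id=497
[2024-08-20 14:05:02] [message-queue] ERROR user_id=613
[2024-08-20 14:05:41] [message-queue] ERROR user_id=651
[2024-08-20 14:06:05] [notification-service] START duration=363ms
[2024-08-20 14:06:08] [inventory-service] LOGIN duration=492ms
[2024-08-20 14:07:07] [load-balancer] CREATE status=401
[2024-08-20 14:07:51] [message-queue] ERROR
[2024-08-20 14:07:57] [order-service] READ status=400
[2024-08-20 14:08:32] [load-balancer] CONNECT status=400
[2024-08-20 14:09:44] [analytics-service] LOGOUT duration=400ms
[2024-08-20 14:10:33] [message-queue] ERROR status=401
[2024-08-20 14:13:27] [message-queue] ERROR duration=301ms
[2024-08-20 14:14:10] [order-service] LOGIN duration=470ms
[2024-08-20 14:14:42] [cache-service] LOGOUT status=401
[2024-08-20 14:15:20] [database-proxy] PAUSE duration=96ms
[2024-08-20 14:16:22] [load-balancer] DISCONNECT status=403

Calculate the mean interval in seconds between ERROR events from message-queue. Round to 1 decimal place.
100.9

To calculate average interval:

1. Find all ERROR events for message-queue in order
2. Calculate time gaps between consecutive events
3. Compute mean of gaps: 807 / 8 = 100.9 seconds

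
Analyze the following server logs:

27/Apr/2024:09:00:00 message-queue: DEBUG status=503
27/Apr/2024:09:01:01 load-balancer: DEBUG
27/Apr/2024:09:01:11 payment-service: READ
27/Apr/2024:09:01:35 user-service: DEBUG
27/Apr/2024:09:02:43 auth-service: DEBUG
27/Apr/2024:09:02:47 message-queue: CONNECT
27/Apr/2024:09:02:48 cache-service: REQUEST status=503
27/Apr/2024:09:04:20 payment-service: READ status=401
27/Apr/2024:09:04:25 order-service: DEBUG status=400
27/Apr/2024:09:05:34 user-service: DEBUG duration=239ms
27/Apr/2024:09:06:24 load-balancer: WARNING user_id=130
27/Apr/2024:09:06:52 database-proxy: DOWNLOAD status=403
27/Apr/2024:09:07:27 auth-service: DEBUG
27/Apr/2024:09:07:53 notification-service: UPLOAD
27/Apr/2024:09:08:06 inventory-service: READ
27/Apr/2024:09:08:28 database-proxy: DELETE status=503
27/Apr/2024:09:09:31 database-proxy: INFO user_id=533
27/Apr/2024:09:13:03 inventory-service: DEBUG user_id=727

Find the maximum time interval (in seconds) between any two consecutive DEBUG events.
336

To find the longest gap:

1. Extract all DEBUG events in chronological order
2. Calculate time differences between consecutive events
3. Find the maximum difference
4. Longest gap: 336 seconds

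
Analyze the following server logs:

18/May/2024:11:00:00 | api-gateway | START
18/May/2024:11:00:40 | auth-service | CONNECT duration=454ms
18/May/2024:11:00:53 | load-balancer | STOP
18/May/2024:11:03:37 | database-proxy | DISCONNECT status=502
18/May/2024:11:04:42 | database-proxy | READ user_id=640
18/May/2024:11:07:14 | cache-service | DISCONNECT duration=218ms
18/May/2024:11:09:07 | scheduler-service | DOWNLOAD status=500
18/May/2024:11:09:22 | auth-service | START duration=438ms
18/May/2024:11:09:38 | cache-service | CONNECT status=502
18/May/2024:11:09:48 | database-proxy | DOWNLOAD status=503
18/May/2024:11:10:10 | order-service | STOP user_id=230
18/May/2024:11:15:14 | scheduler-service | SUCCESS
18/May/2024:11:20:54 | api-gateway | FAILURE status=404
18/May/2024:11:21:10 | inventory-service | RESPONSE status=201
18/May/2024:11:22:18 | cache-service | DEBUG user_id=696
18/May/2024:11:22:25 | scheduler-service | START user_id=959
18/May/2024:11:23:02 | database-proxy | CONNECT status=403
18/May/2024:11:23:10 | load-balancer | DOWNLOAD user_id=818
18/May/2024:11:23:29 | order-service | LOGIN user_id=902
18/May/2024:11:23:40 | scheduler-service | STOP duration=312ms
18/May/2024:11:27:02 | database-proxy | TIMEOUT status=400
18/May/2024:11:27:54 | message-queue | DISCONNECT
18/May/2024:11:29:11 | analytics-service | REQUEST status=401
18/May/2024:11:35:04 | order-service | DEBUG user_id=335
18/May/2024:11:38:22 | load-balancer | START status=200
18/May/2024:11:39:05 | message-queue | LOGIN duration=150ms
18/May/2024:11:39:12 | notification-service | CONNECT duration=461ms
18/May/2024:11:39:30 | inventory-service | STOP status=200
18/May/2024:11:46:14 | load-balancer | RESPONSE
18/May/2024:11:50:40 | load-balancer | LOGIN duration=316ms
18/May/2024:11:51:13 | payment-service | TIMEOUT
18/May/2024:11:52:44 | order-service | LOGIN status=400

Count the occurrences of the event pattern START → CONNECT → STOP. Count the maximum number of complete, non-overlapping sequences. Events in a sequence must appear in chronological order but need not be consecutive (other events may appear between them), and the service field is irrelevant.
4

To count sequences:

1. Look for pattern: START → CONNECT → STOP
2. Greedily scan the log in chronological order, matching each sequence element in turn (ignoring service)
3. Each time the full pattern completes, increment the count and restart matching from the next event
4. Complete non-overlapping sequences found: 4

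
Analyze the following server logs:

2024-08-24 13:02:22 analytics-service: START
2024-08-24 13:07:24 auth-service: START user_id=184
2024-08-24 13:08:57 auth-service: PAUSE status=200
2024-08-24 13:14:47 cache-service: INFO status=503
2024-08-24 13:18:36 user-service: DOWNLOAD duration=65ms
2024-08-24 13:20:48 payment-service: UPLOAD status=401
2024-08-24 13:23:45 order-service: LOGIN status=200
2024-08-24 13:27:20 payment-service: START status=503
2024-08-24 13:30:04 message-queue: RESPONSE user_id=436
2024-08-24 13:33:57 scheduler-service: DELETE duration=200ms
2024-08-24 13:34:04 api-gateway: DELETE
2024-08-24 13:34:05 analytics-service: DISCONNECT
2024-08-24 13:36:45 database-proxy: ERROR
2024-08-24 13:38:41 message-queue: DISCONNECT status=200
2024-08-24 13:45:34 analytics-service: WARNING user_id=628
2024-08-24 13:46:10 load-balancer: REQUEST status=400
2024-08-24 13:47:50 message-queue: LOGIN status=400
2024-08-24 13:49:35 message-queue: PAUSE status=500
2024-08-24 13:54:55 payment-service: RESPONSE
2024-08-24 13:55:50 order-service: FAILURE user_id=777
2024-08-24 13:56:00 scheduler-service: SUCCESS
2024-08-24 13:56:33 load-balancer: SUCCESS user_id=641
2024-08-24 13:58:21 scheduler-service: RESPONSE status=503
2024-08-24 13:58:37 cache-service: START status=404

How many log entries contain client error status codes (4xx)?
4

To find matching entries:

1. Pattern to match: client error status codes (4xx)
2. Scan each log entry for the pattern
3. Count matches: 4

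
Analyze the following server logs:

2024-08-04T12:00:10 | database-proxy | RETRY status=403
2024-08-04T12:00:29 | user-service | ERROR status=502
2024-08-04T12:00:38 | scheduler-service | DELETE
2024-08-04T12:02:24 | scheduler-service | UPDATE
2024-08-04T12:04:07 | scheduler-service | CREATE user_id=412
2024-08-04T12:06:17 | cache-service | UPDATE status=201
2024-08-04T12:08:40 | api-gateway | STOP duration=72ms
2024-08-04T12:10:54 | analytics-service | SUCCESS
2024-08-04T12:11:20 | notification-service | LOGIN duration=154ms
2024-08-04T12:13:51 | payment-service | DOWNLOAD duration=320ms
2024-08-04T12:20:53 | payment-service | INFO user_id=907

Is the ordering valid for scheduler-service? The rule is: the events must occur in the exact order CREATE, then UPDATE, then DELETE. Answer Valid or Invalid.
Invalid

To validate ordering:

1. Required order: CREATE → UPDATE → DELETE
2. Rule: the events must occur in the exact order CREATE, then UPDATE, then DELETE
3. Check actual order of events for scheduler-service
4. Result: Invalid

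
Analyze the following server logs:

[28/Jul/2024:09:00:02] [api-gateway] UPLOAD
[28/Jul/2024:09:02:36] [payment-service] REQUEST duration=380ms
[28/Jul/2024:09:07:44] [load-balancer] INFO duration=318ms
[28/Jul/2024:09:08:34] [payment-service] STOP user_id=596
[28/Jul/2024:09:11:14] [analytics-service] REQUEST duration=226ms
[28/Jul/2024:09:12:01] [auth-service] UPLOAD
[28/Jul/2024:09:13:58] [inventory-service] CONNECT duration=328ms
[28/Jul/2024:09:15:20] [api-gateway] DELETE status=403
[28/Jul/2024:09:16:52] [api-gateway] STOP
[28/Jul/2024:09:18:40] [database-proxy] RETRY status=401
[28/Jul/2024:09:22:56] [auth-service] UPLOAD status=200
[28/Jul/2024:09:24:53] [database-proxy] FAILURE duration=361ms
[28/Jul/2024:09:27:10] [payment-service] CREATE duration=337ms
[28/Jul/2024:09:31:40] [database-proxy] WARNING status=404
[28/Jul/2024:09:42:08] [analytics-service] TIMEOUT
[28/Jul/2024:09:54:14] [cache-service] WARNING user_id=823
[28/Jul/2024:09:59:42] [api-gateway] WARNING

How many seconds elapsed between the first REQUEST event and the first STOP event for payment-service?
358

To find the time between events:

1. Locate the first REQUEST event for payment-service: 28/Jul/2024:09:02:36
2. Locate the first STOP event for payment-service: 28/Jul/2024:09:08:34
3. Calculate the difference: 28/Jul/2024:09:08:34 - 28/Jul/2024:09:02:36 = 358 seconds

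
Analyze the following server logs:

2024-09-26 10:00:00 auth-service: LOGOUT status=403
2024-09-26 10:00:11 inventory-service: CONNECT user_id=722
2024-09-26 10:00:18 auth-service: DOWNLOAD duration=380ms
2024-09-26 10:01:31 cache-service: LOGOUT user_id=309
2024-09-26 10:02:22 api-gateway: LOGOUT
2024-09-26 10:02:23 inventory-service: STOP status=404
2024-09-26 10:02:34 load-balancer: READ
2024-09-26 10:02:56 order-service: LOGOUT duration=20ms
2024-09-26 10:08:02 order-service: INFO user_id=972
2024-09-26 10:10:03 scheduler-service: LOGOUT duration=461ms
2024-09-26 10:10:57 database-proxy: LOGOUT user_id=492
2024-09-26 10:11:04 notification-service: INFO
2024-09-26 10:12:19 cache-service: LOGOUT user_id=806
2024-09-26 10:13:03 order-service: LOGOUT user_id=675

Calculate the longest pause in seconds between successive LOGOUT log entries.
427

To find the longest gap:

1. Extract all LOGOUT events in chronological order
2. Calculate time differences between consecutive events
3. Find the maximum difference
4. Longest gap: 427 seconds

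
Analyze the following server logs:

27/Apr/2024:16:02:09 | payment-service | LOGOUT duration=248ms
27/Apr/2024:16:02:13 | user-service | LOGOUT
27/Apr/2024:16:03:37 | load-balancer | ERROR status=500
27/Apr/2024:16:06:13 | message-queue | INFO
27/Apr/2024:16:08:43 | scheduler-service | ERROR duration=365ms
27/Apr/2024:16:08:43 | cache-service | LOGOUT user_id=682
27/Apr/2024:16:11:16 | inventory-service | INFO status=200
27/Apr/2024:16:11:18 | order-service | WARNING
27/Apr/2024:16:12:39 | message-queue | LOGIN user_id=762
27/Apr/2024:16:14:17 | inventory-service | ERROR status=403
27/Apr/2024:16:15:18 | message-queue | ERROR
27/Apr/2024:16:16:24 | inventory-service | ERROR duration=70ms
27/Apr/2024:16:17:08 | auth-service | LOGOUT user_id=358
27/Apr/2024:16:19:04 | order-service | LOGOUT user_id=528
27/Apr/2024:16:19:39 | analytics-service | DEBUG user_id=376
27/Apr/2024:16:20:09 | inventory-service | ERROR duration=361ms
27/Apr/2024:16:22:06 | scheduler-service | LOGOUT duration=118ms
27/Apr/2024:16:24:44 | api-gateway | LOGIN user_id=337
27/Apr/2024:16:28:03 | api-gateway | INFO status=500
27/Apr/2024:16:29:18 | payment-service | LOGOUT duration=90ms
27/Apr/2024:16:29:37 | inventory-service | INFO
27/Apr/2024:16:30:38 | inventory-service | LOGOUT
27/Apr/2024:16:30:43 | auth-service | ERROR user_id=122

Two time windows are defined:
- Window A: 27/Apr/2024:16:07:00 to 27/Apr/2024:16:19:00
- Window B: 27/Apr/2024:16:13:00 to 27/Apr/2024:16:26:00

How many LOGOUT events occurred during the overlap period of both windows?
1

To find overlap events:

1. Window A: 27/Apr/2024:16:07:00 to 27/Apr/2024:16:19:00
2. Window B: 27/Apr/2024:16:13:00 to 27/Apr/2024:16:26:00
3. Overlap period: 27/Apr/2024:16:13:00 to 27/Apr/2024:16:19:00
4. Count LOGOUT events in overlap: 1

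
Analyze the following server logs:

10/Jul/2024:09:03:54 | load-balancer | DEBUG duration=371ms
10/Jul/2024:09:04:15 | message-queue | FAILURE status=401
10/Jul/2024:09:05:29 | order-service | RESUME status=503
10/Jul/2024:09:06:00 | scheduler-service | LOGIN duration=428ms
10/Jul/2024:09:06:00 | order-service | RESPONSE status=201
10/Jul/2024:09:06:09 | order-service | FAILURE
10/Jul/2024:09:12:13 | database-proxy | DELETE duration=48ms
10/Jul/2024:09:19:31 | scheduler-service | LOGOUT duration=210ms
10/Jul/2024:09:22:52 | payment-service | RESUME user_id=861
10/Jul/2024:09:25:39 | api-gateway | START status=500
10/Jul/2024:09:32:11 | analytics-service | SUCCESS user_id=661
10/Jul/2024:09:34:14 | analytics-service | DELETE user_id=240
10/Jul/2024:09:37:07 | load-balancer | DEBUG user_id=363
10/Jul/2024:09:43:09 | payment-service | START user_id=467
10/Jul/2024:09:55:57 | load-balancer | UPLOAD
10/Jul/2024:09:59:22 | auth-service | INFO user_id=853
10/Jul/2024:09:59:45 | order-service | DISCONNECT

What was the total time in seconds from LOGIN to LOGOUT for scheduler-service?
811

To calculate state duration:

1. Find LOGIN event for scheduler-service: 10/Jul/2024:09:06:00
2. Find LOGOUT event for scheduler-service: 10/Jul/2024:09:19:31
3. Calculate duration: 10/Jul/2024:09:19:31 - 10/Jul/2024:09:06:00 = 811 seconds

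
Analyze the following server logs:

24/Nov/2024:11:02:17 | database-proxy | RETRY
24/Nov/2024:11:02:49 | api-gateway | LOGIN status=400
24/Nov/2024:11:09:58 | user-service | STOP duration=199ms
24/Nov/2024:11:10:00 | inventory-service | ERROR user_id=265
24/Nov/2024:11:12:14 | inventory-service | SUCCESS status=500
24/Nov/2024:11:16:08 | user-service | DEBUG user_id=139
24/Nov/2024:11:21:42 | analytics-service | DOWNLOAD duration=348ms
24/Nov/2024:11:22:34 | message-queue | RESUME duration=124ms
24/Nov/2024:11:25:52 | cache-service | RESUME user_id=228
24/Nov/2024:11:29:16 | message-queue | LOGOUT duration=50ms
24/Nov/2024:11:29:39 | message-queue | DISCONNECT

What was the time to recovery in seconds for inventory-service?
134

To calculate recovery time:

1. Find ERROR event for inventory-service: 24/Nov/2024:11:10:00
2. Find next SUCCESS event for inventory-service: 24/Nov/2024:11:12:14
3. Recovery time: 24/Nov/2024:11:12:14 - 24/Nov/2024:11:10:00 = 134 seconds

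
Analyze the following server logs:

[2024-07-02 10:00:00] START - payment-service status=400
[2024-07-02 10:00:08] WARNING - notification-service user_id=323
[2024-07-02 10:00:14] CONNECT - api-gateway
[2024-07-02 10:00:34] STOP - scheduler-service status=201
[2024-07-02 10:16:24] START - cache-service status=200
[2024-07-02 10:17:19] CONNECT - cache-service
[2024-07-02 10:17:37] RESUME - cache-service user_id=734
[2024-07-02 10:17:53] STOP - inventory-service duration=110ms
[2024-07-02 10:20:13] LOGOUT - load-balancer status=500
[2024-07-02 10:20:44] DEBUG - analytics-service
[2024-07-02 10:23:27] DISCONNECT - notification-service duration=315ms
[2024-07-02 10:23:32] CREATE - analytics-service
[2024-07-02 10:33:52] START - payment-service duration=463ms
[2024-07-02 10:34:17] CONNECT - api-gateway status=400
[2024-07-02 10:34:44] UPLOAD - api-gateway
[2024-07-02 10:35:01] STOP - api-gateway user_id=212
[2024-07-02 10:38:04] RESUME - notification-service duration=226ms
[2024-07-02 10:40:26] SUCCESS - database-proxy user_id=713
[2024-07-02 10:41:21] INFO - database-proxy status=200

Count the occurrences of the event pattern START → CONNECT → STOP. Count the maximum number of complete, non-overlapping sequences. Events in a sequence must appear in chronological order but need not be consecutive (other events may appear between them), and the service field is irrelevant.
3

To count sequences:

1. Look for pattern: START → CONNECT → STOP
2. Greedily scan the log in chronological order, matching each sequence element in turn (ignoring service)
3. Each time the full pattern completes, increment the count and restart matching from the next event
4. Complete non-overlapping sequences found: 3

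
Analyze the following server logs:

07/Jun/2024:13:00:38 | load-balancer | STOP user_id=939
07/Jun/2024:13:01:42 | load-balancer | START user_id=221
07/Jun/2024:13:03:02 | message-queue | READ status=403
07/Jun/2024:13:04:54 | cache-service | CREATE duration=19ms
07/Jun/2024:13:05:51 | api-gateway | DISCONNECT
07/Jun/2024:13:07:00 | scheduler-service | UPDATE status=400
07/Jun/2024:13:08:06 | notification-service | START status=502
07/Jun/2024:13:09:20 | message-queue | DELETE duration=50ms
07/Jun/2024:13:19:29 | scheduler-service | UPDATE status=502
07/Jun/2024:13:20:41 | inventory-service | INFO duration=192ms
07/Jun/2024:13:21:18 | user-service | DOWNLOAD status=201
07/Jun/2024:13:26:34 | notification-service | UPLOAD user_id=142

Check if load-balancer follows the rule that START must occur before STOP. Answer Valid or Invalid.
Invalid

To validate ordering:

1. Required order: START → STOP
2. Rule: START must occur before STOP
3. Check actual order of events for load-balancer
4. Result: Invalid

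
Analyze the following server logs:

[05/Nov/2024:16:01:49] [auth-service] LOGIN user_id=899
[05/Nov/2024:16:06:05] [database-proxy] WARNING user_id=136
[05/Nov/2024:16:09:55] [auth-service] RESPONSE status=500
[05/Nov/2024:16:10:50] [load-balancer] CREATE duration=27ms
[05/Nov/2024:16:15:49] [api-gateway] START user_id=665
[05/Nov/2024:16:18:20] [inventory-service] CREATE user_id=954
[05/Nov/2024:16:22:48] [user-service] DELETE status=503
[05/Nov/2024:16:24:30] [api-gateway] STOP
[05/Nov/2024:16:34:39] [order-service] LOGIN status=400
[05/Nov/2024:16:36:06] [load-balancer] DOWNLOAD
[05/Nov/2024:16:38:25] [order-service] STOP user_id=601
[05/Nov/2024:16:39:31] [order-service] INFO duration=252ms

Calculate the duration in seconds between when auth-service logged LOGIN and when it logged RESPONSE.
486

To find the time between events:

1. Locate the first LOGIN event for auth-service: 05/Nov/2024:16:01:49
2. Locate the first RESPONSE event for auth-service: 05/Nov/2024:16:09:55
3. Calculate the difference: 05/Nov/2024:16:09:55 - 05/Nov/2024:16:01:49 = 486 seconds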